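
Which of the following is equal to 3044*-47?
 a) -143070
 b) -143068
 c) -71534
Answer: b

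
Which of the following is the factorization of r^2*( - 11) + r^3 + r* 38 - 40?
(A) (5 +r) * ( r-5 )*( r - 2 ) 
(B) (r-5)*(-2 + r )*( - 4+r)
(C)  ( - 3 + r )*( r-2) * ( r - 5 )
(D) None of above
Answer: B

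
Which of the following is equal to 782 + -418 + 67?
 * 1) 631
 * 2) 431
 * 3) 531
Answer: 2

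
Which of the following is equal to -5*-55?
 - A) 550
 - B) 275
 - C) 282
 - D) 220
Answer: B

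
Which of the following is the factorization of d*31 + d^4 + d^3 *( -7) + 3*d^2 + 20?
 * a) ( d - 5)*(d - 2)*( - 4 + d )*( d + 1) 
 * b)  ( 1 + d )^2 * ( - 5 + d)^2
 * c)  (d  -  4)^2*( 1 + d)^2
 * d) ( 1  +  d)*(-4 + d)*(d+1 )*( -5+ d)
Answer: d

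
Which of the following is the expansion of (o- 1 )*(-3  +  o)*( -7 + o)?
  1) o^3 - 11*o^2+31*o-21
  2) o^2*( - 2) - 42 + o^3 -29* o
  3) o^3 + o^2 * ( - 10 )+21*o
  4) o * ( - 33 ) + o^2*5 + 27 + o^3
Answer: 1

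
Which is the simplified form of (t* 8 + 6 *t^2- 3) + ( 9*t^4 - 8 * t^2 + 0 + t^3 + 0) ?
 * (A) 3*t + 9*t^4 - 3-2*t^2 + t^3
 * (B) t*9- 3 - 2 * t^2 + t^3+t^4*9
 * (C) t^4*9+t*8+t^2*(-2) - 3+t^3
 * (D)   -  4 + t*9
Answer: C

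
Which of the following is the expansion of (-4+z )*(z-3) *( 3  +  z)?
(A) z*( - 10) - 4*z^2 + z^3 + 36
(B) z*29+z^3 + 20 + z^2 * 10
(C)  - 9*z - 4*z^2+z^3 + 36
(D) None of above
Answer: C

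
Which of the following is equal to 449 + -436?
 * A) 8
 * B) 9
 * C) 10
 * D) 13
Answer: D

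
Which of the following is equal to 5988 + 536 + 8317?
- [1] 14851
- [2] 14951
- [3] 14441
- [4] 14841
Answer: 4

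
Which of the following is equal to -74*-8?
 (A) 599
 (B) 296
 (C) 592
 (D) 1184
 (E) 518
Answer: C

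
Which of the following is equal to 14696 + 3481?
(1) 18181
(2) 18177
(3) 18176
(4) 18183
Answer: 2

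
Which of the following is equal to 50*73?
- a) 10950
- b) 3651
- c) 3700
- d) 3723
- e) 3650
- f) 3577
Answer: e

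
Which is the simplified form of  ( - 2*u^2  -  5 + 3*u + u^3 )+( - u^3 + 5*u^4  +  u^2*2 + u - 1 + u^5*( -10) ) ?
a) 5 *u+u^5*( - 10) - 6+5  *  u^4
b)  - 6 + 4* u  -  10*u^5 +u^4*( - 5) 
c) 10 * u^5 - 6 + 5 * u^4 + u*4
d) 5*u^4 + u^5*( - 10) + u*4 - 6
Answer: d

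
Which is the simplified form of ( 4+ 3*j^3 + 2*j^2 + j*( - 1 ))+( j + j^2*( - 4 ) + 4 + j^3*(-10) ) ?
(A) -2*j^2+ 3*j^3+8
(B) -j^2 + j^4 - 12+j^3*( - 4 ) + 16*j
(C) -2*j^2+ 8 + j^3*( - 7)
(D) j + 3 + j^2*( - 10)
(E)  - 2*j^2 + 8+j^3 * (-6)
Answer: C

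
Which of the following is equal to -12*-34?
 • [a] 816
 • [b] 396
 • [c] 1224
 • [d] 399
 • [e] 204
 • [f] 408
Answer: f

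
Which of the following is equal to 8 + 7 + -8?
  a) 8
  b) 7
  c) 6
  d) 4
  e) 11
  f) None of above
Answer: b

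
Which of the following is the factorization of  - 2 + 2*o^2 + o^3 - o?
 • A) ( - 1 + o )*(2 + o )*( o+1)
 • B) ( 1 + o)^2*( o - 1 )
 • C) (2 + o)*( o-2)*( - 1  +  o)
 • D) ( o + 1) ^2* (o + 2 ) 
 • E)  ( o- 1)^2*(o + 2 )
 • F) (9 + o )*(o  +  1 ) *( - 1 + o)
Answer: A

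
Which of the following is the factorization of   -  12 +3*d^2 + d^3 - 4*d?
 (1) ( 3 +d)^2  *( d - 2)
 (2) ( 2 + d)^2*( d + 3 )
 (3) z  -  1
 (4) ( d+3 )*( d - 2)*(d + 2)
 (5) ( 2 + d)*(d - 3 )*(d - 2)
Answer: 4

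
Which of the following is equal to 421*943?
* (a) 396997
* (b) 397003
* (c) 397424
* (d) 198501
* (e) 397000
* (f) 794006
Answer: b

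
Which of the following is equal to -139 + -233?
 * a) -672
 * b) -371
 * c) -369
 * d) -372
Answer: d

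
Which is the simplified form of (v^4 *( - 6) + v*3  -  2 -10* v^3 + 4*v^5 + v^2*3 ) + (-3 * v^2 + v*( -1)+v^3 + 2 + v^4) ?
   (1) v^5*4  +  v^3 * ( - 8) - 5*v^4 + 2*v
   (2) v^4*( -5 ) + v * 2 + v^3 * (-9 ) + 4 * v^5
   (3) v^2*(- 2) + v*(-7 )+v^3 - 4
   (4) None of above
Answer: 2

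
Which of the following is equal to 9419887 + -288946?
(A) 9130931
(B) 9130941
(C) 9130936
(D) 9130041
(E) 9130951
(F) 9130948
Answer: B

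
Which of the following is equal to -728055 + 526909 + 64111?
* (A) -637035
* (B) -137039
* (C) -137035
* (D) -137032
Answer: C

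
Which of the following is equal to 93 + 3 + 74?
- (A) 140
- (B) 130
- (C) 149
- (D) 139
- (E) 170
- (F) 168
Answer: E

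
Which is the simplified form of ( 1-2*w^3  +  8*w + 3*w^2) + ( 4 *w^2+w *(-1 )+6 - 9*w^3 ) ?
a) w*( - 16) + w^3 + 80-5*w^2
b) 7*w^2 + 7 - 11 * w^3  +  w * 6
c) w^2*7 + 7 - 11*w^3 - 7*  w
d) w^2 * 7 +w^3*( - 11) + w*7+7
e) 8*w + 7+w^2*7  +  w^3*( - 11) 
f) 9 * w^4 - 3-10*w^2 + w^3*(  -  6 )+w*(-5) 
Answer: d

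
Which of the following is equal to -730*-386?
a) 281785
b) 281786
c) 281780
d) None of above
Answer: c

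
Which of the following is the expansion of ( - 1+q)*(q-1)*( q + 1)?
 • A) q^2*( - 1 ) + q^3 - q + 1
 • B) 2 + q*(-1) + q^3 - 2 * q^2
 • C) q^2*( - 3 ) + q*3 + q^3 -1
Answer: A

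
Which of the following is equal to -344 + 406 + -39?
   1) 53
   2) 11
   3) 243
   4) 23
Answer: 4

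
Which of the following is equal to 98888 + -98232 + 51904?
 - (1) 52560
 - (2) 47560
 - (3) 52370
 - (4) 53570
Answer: 1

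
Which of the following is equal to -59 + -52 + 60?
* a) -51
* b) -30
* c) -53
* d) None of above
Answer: a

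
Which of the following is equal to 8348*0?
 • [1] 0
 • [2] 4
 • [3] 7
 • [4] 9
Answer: 1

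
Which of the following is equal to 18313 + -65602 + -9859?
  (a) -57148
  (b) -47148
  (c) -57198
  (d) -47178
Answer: a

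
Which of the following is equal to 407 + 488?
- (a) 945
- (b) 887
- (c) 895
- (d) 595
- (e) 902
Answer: c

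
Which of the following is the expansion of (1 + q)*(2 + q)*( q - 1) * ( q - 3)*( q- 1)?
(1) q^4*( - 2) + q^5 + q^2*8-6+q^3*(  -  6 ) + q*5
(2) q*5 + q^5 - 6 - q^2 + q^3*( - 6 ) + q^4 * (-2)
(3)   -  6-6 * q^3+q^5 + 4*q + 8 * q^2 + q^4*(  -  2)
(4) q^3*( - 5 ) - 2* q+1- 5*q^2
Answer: 1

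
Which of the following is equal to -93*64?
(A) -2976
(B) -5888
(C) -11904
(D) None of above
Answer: D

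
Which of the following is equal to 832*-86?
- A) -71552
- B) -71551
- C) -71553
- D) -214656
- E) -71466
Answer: A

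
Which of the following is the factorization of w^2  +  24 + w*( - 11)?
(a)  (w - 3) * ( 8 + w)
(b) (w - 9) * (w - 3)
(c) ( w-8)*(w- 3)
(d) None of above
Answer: c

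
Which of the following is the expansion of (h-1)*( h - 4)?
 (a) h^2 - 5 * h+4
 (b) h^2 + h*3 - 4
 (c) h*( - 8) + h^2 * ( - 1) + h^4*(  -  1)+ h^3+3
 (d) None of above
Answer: a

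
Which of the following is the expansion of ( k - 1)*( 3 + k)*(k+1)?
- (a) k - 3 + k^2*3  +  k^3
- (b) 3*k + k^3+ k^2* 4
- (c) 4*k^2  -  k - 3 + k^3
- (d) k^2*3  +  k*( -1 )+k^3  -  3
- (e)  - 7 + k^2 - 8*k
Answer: d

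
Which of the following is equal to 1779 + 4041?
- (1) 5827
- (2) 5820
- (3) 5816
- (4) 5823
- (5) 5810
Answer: 2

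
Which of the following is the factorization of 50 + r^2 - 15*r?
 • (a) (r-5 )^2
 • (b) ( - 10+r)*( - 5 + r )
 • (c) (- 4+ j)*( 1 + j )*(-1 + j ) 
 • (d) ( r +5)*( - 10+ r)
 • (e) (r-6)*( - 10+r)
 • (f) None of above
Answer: b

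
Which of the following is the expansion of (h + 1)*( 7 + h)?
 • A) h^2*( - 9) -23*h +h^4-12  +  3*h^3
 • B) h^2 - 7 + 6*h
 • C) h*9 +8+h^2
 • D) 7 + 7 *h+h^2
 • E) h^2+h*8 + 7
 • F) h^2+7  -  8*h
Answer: E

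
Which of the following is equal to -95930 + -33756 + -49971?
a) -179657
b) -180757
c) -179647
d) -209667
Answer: a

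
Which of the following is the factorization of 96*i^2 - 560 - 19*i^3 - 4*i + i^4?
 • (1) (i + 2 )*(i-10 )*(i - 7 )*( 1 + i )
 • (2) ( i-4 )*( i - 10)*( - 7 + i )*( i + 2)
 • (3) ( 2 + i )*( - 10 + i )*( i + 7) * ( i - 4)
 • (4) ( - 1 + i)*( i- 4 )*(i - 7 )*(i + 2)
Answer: 2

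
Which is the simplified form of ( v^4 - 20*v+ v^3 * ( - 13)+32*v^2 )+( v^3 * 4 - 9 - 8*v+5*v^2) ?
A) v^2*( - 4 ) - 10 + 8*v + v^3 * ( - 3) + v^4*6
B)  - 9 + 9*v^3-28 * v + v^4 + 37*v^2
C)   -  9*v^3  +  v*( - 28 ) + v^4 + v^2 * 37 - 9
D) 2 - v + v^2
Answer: C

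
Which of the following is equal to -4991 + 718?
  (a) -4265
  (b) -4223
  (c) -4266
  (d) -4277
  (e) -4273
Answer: e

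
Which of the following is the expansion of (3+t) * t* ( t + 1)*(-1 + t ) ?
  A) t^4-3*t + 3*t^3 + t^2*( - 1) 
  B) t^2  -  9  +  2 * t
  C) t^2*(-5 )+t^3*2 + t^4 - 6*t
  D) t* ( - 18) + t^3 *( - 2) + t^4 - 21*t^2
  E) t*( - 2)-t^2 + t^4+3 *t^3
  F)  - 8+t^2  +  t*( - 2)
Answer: A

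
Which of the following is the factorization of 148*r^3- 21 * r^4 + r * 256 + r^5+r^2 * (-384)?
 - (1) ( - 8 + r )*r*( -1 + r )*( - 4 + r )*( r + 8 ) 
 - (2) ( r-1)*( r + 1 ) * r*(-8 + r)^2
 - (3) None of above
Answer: 3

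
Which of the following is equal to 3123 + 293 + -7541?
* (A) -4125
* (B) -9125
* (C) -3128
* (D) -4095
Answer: A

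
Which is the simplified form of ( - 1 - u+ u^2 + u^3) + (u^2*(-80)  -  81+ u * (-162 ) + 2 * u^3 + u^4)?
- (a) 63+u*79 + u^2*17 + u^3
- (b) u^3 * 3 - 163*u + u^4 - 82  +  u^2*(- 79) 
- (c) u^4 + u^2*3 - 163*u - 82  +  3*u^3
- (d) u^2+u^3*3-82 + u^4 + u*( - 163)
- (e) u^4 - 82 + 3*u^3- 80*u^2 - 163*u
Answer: b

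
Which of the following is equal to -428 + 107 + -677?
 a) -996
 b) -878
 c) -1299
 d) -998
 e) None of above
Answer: d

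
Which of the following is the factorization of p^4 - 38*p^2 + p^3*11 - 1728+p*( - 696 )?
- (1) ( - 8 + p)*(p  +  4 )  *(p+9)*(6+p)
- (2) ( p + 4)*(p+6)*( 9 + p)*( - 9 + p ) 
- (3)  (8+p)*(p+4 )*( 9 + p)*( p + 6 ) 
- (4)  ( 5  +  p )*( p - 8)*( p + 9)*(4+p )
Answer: 1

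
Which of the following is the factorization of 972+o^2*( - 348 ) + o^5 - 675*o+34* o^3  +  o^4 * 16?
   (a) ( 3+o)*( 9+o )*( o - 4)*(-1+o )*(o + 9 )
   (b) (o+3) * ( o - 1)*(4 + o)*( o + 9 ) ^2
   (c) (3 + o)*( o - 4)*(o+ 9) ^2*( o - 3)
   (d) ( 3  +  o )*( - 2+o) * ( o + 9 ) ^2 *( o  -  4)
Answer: a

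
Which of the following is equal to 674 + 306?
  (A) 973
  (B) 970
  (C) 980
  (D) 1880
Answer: C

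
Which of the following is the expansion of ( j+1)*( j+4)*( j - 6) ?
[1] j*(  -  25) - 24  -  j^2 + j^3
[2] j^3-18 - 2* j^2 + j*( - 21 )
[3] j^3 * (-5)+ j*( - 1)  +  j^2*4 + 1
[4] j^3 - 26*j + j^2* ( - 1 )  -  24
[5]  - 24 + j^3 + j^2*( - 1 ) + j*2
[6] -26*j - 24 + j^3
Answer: 4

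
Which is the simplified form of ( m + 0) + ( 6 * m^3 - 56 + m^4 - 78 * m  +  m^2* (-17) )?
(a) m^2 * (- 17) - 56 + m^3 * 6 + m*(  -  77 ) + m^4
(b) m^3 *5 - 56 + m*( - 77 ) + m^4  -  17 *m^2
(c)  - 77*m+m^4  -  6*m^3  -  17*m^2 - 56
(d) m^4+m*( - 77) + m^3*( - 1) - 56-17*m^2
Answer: a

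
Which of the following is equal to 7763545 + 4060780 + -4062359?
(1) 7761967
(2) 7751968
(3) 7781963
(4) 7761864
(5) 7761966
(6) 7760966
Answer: 5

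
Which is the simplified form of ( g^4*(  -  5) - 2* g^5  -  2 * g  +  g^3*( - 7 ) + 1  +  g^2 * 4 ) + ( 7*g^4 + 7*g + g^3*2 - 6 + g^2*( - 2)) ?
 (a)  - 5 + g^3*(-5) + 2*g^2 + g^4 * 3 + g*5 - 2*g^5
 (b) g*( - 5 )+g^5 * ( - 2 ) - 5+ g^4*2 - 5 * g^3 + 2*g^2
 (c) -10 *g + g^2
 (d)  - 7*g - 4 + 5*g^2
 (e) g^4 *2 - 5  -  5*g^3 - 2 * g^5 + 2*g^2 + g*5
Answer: e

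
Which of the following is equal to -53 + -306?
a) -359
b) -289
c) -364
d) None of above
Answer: a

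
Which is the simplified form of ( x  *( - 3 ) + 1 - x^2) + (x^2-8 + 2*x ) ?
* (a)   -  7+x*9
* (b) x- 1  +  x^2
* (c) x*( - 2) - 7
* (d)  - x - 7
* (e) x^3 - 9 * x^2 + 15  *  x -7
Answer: d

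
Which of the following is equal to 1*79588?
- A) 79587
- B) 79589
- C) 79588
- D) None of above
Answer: C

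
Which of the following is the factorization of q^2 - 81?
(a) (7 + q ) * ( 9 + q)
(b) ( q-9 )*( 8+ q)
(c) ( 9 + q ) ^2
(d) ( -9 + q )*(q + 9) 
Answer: d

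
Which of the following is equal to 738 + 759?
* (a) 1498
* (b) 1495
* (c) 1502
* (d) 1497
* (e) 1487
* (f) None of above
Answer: d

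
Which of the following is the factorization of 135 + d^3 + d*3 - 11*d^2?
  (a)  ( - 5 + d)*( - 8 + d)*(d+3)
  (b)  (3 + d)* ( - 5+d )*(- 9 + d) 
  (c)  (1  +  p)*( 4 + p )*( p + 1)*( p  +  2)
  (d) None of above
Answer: b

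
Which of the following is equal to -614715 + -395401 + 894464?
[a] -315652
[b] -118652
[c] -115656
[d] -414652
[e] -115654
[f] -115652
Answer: f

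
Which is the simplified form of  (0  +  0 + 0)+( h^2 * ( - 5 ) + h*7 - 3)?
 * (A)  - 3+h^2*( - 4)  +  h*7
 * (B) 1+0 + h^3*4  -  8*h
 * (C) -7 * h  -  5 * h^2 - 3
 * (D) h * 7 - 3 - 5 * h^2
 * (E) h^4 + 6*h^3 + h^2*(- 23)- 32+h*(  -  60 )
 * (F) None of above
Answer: D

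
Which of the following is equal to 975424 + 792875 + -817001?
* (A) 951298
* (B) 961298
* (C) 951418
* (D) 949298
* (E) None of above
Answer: A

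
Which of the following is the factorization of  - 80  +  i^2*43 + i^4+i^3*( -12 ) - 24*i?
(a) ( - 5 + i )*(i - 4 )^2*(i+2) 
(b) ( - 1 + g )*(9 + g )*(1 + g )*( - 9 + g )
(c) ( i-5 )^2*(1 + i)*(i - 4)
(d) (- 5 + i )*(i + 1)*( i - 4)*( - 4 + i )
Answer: d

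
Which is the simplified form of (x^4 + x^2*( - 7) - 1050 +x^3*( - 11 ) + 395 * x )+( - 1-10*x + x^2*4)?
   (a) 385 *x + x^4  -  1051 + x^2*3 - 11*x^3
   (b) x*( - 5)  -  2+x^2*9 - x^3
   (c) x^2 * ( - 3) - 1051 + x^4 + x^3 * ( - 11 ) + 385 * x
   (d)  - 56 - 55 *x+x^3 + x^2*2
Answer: c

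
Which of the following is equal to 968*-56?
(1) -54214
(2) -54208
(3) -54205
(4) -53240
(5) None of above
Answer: 2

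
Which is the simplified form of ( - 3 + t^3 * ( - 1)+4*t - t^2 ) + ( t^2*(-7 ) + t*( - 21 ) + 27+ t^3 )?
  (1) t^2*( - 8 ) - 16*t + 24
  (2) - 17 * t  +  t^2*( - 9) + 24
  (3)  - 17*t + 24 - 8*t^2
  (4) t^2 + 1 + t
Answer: 3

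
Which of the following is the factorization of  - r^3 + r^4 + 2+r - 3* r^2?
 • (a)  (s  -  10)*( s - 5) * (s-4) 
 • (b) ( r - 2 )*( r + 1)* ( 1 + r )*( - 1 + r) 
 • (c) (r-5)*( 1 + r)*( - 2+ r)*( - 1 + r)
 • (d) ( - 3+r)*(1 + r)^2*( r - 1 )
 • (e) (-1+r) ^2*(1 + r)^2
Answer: b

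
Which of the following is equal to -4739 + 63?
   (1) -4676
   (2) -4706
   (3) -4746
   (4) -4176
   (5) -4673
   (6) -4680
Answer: 1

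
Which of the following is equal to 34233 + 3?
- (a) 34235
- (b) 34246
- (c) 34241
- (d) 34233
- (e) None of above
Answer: e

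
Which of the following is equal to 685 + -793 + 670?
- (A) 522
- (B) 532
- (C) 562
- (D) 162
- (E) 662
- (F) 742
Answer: C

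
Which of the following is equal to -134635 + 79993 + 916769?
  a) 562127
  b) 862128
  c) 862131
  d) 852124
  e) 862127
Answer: e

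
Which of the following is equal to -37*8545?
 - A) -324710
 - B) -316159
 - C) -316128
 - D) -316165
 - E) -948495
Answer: D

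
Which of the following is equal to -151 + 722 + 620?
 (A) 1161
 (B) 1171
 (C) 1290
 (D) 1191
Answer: D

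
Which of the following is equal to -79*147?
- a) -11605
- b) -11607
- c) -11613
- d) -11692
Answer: c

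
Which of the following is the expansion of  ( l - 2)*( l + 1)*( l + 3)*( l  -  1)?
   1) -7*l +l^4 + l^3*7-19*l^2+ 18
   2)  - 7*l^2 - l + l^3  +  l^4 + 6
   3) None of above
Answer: 2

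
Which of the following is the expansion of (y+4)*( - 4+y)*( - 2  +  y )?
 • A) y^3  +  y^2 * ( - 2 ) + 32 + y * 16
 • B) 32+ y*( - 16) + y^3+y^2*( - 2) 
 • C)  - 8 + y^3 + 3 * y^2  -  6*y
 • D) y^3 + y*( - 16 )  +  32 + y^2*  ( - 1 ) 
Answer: B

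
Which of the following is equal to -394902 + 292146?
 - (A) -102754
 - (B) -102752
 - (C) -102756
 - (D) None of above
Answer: C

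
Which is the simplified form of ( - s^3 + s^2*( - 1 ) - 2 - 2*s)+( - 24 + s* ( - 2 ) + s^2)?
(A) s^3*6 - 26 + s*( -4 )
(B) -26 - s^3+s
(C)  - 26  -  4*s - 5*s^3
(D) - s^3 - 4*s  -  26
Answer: D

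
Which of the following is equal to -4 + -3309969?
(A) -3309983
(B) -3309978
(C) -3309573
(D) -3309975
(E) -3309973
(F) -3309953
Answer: E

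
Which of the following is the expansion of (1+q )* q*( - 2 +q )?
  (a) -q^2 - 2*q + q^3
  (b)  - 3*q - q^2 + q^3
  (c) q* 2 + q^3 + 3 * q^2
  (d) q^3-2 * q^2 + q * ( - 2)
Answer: a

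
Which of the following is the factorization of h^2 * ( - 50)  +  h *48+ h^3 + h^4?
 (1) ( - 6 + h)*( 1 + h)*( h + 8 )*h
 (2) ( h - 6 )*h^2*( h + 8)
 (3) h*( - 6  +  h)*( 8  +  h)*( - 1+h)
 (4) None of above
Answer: 3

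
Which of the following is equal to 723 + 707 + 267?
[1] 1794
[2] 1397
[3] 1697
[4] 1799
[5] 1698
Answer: 3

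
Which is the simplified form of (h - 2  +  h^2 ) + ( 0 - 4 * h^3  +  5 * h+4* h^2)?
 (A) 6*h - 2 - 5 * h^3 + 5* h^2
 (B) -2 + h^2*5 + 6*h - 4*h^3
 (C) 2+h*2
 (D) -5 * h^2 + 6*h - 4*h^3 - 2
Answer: B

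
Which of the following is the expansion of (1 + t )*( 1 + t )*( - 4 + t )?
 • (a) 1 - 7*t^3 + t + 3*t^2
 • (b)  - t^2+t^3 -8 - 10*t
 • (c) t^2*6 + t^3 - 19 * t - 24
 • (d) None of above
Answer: d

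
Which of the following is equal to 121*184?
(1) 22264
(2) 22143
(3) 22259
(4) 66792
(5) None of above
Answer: 1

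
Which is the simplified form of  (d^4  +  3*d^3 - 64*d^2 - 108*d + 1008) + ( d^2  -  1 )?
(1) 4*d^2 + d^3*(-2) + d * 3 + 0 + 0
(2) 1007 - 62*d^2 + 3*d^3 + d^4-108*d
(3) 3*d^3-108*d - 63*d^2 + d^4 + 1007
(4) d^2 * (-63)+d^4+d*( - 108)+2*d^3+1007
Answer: 3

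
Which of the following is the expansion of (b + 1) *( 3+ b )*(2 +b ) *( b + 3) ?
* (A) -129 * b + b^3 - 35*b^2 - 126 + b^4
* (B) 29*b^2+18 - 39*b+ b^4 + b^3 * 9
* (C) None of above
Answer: C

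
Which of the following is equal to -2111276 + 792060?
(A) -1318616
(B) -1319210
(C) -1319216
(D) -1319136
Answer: C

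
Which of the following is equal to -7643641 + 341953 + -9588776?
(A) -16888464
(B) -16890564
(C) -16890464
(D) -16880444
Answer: C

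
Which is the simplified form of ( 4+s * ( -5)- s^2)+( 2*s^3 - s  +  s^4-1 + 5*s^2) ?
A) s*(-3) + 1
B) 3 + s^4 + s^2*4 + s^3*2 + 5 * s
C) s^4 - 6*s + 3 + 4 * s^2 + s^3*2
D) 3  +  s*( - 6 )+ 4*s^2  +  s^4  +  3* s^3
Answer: C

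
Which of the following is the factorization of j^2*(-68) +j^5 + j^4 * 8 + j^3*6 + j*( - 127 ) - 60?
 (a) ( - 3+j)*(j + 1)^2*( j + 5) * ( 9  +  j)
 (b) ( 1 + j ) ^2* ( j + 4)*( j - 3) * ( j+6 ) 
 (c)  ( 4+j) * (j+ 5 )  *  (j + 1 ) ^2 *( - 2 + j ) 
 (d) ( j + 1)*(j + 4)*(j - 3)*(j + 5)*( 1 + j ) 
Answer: d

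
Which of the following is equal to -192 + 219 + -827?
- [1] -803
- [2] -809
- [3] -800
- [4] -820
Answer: 3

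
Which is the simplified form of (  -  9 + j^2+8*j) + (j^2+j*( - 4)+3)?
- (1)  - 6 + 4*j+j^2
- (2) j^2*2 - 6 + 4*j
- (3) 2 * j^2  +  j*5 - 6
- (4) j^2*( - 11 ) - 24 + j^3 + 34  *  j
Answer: 2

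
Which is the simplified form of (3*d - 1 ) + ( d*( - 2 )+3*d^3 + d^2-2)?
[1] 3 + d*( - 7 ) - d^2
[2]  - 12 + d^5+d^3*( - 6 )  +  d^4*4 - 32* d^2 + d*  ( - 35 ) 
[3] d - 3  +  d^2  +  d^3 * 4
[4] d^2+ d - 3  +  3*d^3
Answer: 4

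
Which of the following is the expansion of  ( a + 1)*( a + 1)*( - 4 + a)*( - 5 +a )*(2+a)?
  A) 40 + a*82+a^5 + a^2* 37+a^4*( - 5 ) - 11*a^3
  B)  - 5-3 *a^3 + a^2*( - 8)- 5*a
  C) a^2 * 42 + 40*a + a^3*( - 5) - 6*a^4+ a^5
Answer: A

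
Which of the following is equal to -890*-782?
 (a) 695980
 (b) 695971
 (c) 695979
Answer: a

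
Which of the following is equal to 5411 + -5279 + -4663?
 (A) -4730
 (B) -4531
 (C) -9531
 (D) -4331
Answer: B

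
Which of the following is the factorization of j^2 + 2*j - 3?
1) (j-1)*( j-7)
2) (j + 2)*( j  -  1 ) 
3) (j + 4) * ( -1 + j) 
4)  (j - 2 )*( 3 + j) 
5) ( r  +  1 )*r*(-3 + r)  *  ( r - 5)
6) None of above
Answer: 6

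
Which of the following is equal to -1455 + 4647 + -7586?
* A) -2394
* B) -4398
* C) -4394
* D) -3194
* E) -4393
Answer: C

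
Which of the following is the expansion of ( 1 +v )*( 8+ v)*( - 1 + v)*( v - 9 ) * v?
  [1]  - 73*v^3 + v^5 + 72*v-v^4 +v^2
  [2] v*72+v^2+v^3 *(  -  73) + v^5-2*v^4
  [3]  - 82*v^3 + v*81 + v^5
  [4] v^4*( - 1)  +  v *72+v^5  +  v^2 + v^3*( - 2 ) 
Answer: 1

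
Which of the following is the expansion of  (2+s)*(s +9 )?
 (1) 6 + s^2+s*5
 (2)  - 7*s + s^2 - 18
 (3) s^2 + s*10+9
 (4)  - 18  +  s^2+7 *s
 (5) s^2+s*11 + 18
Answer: 5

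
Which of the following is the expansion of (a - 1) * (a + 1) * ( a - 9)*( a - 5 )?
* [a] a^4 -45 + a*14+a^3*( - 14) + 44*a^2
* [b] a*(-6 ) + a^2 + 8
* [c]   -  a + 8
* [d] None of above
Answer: a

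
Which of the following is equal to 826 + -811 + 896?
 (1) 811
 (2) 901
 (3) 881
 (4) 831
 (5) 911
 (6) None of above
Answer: 5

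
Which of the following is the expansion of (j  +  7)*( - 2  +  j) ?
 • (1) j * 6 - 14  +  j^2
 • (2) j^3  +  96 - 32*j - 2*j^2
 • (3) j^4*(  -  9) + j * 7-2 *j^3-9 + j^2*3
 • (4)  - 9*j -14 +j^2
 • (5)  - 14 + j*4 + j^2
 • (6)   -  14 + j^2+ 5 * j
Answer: 6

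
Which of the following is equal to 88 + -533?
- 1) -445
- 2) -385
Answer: 1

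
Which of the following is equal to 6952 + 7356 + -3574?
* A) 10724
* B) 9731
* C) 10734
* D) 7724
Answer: C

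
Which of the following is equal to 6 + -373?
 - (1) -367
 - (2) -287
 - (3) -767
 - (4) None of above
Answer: 1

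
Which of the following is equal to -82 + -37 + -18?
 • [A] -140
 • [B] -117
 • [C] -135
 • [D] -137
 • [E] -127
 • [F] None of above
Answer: D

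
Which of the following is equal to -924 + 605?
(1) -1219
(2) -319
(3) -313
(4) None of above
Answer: 2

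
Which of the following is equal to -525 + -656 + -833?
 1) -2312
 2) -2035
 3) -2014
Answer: 3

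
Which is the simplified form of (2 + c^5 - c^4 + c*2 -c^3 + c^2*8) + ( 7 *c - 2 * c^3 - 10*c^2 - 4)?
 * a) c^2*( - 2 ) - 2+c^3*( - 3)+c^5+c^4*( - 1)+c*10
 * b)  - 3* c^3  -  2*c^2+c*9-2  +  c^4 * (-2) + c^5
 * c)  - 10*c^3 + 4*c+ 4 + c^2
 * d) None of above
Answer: d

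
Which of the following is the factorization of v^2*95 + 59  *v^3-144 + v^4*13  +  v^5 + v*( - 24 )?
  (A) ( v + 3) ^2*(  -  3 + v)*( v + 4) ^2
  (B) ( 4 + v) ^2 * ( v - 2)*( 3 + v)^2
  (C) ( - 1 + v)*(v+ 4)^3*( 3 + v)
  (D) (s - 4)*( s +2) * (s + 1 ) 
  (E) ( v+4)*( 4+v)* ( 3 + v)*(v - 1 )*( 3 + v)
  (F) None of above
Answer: E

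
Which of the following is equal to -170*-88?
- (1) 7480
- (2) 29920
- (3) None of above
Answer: 3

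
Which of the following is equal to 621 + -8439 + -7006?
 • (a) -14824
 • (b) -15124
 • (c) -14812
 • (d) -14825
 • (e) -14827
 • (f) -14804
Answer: a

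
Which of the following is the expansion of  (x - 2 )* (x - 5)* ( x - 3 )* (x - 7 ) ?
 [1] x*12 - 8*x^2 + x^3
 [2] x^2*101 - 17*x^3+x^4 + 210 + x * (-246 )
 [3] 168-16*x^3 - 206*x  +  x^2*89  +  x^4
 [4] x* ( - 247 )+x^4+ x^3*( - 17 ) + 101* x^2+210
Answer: 4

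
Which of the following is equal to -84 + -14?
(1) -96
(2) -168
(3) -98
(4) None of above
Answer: 3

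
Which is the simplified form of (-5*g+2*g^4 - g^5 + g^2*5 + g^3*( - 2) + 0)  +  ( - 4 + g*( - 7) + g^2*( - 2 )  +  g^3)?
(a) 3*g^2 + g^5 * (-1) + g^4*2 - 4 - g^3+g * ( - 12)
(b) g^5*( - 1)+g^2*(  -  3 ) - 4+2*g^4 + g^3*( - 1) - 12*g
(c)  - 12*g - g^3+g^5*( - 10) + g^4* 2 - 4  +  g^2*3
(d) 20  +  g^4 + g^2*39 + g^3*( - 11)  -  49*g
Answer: a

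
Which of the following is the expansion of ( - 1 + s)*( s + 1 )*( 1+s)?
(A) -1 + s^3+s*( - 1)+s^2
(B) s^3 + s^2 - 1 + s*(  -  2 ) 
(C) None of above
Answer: A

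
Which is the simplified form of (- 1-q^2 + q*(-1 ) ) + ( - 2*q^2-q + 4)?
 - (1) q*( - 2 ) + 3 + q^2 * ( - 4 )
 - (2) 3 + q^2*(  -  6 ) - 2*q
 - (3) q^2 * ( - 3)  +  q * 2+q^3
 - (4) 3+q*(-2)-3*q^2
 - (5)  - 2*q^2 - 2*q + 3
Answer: 4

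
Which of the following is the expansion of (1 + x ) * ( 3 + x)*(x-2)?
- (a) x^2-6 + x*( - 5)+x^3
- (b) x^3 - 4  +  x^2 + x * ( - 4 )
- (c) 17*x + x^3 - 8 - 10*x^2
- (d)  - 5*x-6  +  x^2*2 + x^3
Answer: d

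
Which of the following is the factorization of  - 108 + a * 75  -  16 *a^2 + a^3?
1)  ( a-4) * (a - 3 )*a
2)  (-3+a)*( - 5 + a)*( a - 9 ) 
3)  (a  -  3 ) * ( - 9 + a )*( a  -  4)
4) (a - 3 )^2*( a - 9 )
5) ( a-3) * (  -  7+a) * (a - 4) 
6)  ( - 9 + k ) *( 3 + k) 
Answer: 3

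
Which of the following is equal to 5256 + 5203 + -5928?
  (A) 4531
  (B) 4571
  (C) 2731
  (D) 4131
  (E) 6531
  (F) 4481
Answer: A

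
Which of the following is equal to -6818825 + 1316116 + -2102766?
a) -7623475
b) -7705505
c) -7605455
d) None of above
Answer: d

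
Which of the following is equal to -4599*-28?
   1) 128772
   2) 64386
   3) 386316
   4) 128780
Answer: 1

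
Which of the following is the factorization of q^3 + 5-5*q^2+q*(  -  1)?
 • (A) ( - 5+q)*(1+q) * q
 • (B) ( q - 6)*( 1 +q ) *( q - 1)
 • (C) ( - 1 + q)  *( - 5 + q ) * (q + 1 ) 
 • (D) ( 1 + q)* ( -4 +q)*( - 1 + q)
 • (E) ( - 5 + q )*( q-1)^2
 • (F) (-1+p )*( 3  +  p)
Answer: C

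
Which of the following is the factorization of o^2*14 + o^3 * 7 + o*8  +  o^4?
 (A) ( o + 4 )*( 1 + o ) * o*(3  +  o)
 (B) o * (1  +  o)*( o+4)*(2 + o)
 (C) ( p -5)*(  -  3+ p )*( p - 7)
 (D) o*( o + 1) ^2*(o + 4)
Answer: B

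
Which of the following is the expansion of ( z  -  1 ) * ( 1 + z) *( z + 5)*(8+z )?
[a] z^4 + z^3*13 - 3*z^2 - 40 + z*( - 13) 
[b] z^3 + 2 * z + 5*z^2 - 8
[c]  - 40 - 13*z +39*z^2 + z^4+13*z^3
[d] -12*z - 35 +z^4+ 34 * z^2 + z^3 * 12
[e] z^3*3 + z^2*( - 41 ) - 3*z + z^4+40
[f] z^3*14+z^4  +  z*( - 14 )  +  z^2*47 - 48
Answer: c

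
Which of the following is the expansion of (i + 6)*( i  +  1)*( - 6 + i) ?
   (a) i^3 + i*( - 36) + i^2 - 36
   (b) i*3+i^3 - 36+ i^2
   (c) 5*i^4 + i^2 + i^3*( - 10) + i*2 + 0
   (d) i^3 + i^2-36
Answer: a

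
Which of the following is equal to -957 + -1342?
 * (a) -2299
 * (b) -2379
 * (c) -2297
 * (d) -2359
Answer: a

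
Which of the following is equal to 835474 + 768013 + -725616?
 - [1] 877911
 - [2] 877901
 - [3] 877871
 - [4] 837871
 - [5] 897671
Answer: 3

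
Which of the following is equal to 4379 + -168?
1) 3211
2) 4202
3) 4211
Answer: 3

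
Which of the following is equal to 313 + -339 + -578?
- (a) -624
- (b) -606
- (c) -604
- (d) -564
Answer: c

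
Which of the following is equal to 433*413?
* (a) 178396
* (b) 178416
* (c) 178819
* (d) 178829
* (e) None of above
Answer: d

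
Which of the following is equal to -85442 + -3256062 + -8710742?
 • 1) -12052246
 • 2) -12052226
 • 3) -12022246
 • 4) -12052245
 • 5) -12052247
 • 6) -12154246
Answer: 1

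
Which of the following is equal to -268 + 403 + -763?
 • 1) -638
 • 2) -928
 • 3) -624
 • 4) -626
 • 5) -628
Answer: 5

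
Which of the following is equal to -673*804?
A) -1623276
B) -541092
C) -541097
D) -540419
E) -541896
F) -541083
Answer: B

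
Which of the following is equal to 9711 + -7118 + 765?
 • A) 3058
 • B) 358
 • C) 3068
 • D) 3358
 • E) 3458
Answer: D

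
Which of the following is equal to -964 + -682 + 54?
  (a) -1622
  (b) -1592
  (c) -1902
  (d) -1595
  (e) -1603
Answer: b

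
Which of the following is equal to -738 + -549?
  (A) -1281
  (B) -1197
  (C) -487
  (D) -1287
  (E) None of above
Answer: D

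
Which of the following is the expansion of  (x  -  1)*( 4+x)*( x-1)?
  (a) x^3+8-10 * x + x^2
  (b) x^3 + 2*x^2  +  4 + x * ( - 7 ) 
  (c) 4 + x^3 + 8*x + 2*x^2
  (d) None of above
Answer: b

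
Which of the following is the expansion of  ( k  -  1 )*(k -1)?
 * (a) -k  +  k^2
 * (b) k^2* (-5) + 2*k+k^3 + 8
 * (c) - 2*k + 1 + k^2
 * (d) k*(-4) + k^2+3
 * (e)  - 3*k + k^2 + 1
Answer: c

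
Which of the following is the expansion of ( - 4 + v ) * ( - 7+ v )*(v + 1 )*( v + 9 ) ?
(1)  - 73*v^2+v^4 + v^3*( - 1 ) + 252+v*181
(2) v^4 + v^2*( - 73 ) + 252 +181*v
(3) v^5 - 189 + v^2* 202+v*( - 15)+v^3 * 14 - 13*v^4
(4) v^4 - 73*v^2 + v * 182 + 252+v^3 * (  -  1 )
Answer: 1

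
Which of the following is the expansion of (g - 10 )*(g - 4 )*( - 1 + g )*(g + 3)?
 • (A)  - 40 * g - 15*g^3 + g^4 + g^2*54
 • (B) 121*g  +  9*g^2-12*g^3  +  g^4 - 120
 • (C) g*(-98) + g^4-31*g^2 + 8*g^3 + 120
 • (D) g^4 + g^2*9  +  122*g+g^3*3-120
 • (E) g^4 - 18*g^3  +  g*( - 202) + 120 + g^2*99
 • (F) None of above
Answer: F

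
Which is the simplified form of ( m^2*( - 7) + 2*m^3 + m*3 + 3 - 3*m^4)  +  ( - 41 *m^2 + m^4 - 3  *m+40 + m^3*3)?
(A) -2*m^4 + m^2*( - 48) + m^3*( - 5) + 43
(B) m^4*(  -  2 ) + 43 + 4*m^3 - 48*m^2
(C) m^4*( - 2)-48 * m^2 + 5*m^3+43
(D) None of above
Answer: C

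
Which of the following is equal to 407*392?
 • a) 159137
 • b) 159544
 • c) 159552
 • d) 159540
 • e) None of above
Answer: b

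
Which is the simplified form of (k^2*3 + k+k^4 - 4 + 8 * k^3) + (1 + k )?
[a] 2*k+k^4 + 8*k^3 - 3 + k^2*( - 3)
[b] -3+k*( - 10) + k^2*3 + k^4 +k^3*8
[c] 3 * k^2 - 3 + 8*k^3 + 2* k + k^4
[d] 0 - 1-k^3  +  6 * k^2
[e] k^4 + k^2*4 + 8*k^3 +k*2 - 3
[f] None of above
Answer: c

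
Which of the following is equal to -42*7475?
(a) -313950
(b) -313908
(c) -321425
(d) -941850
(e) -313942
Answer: a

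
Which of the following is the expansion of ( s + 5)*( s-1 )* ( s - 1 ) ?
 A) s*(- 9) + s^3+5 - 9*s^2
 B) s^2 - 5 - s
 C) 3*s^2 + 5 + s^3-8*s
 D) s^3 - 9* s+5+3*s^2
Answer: D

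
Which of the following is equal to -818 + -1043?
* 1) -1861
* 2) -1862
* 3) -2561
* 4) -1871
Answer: 1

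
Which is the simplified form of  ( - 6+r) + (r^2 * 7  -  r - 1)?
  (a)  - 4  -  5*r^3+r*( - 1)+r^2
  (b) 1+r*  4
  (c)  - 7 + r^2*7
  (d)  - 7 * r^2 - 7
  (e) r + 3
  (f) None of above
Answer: c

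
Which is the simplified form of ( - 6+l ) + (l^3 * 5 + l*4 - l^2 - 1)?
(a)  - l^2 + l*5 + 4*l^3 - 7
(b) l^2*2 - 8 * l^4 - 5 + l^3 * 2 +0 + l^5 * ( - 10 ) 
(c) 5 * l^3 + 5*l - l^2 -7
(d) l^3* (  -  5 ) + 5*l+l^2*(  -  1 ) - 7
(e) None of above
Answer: c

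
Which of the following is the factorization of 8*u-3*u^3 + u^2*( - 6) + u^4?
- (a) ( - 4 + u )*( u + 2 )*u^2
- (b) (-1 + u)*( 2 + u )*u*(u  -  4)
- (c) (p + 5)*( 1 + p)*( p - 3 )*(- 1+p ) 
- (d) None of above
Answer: b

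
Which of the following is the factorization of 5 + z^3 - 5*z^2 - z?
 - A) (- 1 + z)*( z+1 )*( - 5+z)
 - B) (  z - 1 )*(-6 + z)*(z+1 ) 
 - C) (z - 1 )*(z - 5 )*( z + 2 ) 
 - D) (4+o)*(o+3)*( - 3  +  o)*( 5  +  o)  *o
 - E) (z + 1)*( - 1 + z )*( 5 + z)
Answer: A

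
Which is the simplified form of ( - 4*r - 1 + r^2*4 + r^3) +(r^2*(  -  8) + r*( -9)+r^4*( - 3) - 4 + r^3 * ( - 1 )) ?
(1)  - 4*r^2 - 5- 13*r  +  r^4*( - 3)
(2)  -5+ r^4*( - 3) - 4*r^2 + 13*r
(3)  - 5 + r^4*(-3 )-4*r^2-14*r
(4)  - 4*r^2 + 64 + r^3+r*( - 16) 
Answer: 1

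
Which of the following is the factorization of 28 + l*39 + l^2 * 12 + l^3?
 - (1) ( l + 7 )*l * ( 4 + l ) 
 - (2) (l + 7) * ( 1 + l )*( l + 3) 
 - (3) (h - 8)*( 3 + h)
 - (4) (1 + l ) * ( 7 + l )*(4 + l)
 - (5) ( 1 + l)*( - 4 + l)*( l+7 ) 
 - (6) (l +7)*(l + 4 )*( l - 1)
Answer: 4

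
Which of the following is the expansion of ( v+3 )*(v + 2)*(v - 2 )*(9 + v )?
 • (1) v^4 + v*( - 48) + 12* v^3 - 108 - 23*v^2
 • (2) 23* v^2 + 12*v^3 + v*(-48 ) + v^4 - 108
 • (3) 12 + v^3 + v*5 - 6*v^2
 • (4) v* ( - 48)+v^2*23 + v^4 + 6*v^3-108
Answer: 2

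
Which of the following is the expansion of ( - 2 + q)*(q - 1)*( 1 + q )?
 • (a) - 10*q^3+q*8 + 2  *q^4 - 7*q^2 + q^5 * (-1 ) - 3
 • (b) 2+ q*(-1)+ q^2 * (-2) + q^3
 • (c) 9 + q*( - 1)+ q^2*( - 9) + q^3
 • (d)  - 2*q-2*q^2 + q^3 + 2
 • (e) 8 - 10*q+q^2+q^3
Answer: b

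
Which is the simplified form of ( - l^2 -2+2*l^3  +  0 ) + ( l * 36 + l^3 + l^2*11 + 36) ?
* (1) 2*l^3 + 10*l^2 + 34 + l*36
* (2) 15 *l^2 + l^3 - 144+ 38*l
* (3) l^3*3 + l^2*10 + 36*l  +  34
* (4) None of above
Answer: 3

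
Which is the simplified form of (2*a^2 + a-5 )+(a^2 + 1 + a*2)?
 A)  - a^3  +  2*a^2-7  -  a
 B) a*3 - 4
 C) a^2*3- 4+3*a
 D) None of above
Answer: C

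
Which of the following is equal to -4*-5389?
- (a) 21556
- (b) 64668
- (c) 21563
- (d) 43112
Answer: a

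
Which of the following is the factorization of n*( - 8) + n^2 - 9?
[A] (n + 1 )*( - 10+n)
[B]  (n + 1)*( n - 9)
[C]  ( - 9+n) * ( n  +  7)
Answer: B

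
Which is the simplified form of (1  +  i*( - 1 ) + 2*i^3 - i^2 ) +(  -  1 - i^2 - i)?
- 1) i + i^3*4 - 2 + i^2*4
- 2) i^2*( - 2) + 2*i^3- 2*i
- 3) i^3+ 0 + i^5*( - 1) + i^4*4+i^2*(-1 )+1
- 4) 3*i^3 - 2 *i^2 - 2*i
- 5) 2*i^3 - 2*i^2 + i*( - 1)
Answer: 2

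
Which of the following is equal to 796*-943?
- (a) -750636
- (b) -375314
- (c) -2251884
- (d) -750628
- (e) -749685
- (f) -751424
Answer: d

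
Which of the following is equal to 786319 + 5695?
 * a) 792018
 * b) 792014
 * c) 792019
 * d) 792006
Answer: b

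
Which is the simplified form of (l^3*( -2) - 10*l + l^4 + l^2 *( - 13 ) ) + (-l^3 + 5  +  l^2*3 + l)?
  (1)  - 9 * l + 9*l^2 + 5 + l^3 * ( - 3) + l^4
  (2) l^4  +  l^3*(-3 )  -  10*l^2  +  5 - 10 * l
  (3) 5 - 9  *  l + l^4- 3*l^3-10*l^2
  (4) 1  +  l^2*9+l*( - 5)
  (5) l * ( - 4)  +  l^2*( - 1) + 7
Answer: 3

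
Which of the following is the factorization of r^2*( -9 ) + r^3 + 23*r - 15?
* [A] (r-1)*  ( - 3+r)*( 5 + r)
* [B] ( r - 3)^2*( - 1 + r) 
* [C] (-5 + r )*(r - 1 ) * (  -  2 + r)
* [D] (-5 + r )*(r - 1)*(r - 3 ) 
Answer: D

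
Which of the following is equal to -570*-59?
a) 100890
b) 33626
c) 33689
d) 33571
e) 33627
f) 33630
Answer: f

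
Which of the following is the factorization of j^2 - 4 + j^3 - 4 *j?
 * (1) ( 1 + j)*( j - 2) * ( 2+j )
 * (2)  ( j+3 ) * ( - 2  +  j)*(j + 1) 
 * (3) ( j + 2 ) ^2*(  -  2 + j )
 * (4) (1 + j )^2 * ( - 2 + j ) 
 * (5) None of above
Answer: 1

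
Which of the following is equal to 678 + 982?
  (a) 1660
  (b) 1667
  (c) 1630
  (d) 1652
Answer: a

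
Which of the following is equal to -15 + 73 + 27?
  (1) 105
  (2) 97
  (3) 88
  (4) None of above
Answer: 4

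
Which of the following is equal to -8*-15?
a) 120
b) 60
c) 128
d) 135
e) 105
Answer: a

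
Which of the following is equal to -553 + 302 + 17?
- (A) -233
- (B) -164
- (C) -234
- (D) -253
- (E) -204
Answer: C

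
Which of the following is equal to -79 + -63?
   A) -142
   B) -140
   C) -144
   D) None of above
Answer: A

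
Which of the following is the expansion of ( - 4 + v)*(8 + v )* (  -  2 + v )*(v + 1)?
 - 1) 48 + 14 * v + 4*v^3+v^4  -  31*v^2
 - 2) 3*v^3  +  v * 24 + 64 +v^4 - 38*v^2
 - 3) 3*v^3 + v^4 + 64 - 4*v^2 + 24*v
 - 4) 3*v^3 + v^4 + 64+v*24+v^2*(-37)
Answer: 2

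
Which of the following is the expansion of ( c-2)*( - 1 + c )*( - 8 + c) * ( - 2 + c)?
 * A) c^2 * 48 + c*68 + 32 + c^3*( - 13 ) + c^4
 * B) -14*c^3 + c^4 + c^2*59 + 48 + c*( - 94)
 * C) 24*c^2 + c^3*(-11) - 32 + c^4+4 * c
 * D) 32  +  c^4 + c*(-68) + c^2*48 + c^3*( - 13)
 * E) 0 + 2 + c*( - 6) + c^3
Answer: D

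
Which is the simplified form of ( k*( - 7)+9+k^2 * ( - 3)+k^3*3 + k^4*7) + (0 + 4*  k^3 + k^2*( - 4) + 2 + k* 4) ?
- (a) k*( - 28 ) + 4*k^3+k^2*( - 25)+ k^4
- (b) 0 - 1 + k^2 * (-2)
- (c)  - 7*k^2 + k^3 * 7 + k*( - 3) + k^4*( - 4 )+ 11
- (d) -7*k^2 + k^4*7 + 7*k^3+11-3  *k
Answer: d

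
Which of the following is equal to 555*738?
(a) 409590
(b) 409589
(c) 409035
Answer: a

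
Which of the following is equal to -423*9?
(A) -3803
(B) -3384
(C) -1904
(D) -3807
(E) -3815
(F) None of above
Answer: D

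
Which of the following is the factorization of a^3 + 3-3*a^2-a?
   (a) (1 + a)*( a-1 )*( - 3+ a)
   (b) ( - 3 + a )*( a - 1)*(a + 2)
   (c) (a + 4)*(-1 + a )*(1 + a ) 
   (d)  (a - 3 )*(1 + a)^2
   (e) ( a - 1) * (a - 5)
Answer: a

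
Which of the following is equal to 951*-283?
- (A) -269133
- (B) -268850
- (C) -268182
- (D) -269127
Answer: A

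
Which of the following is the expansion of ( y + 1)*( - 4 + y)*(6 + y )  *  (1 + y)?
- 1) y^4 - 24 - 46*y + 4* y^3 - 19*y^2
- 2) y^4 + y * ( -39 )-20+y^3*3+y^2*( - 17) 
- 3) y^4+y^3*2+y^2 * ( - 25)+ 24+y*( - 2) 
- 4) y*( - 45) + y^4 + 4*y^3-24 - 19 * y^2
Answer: 1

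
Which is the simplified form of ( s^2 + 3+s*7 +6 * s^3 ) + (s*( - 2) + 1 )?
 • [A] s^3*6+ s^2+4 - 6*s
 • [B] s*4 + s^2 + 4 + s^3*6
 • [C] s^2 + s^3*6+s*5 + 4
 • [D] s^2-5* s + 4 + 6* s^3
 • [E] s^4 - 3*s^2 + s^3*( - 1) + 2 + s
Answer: C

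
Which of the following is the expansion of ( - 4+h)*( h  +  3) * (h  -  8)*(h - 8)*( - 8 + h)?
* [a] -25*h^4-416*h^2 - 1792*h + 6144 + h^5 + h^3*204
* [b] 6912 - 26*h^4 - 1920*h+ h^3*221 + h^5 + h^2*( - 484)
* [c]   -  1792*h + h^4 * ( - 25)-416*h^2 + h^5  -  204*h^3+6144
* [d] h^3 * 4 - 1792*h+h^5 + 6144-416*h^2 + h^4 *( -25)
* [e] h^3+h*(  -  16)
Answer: a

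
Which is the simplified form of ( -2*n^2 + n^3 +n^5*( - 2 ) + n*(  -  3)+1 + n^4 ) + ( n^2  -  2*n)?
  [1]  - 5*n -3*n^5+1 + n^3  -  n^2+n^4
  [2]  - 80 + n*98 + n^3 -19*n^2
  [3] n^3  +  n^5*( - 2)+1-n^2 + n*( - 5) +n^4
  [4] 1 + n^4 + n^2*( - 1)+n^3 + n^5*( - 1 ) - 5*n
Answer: 3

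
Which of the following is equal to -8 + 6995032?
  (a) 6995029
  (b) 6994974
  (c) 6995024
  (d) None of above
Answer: c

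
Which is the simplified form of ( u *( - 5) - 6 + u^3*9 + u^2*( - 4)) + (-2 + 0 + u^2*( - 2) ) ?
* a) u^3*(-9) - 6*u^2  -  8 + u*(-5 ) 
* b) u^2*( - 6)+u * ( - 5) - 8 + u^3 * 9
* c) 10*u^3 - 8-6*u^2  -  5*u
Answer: b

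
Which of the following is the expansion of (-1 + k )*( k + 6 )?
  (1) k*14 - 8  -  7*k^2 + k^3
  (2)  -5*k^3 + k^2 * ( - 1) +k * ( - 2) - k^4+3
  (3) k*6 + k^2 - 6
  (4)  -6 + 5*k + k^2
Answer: 4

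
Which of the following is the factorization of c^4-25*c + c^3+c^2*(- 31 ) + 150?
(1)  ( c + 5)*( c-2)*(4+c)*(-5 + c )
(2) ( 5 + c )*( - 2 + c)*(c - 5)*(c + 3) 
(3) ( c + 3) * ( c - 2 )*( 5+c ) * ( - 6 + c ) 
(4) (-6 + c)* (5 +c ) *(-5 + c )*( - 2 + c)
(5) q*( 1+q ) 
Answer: 2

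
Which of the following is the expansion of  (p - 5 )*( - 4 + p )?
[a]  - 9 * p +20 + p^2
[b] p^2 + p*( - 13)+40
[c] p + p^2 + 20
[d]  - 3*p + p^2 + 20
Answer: a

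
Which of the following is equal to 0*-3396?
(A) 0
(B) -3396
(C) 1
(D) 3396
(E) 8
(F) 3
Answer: A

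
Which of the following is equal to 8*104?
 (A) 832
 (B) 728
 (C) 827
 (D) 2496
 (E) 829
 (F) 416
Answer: A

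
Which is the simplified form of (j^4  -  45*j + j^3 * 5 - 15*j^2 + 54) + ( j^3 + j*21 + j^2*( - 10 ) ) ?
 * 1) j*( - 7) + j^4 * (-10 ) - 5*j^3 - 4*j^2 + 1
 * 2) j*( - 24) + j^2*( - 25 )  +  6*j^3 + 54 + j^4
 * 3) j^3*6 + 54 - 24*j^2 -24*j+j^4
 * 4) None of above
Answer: 2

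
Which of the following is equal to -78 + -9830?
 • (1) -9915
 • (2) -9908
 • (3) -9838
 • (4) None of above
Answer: 2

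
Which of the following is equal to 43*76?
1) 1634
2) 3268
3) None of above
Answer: 2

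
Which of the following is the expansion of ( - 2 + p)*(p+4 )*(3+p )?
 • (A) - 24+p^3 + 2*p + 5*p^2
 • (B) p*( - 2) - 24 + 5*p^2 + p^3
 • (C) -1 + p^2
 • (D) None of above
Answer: B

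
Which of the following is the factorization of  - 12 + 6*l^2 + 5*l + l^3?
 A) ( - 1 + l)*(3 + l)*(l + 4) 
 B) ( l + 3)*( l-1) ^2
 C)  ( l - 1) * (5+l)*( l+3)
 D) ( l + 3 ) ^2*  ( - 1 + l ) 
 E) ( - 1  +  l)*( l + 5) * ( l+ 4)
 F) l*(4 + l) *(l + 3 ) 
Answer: A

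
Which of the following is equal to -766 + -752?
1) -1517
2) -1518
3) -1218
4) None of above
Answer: 2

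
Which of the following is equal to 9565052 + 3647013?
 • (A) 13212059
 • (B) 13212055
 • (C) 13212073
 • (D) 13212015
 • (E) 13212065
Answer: E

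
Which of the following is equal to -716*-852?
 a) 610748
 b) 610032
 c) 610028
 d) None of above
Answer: b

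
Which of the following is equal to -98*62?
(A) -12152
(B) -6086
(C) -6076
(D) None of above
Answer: C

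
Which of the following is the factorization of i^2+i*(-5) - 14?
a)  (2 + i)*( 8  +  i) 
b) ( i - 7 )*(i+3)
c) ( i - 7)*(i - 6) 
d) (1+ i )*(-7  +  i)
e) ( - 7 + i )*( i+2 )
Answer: e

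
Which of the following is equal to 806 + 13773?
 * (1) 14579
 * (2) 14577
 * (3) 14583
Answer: 1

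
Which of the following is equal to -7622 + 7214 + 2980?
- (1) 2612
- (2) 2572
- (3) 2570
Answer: 2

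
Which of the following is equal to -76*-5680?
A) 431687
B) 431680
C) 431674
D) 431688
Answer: B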